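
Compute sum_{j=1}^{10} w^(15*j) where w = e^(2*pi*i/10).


Step 1: The sum sum_{j=1}^{n} w^(k*j) equals n if n | k, else 0.
Step 2: Here n = 10, k = 15
Step 3: Does n divide k? 10 | 15 -> False
Step 4: Sum = 0

0


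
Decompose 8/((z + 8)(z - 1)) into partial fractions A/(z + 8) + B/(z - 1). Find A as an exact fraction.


Step 1: Multiply both sides by (z + 8) and set z = -8
Step 2: A = 8 / (-8 - 1)
Step 3: A = 8 / (-9)
Step 4: A = -8/9

-8/9


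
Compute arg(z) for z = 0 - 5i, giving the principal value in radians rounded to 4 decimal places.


Step 1: z = 0 - 5i
Step 2: arg(z) = atan2(-5, 0)
Step 3: arg(z) = -1.5708

-1.5708


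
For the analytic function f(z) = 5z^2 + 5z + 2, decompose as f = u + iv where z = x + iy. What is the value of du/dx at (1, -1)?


Step 1: f(z) = 5(x+iy)^2 + 5(x+iy) + 2
Step 2: u = 5(x^2 - y^2) + 5x + 2
Step 3: u_x = 10x + 5
Step 4: At (1, -1): u_x = 10 + 5 = 15

15


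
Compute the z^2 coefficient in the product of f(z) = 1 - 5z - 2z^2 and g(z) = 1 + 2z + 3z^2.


Step 1: z^2 term in f*g comes from: (1)*(3z^2) + (-5z)*(2z) + (-2z^2)*(1)
Step 2: = 3 - 10 - 2
Step 3: = -9

-9


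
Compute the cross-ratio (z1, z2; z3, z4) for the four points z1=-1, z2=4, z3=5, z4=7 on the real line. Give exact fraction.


Step 1: (z1-z3)(z2-z4) = (-6) * (-3) = 18
Step 2: (z1-z4)(z2-z3) = (-8) * (-1) = 8
Step 3: Cross-ratio = 18/8 = 9/4

9/4


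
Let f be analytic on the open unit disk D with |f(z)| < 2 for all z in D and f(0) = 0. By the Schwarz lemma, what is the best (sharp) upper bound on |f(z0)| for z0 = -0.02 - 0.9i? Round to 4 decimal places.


Step 1: g = f/2 maps D -> D with g(0) = 0, so by the Schwarz lemma |g(z)| <= |z|, i.e. |f(z)| <= 2|z|; this is sharp (f(z) = 2z).
Step 2: |z0|^2 = (-0.02)^2 + (-0.9)^2 = 0.8104
Step 3: |z0| = sqrt(0.8104) = 0.900222
Step 4: Best bound = 2 * |z0| = 2 * 0.900222 = 1.8004

1.8004


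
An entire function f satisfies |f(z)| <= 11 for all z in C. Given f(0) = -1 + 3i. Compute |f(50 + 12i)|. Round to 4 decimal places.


Step 1: By Liouville's theorem, a bounded entire function is constant.
Step 2: f(z) = f(0) = -1 + 3i for all z.
Step 3: |f(w)| = |-1 + 3i| = sqrt(1 + 9)
Step 4: = 3.1623

3.1623


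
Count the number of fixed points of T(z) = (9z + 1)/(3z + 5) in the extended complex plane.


Step 1: Fixed points satisfy T(z) = z
Step 2: 3z^2 - 4z - 1 = 0
Step 3: Discriminant = (-4)^2 - 4*3*(-1) = 28
Step 4: Number of fixed points = 2

2


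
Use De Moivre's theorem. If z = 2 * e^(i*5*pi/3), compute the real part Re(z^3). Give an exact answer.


Step 1: By De Moivre's theorem, z^3 = 2^3 * e^(i*3*5*pi/3) = 8 * (cos(5*pi) + i*sin(5*pi))
Step 2: |z|^3 = 2^3 = 8
Step 3: Reduce the angle mod 2*pi: 5*pi - 4*pi = pi
Step 4: cos(pi) = -1
Step 5: Re(z^3) = 8 * (-1) = -8

-8


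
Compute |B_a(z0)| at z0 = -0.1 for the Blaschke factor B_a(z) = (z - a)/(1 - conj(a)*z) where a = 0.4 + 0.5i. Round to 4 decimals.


Step 1: Numerator z0 - a = -0.1 - (0.4 + 0.5i) = -0.5 - 0.5i
Step 2: Denominator 1 - conj(a)*z0 = 1 - (0.4 - 0.5i)*(-0.1) = 1.04 - 0.05i
Step 3: |z0 - a|^2 = (-0.5)^2 + (-0.5)^2 = 0.5; |1 - conj(a)*z0|^2 = 1.04^2 + (-0.05)^2 = 1.0841
Step 4: |B_a(-0.1)| = sqrt(0.5 / 1.0841) = sqrt(0.461212)
Step 5: = 0.6791

0.6791


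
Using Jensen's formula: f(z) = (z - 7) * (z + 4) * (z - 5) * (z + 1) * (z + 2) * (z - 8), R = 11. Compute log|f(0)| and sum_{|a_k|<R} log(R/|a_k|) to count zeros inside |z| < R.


Jensen's formula: (1/2pi)*integral log|f(Re^it)|dt = log|f(0)| + sum_{|a_k|<R} log(R/|a_k|)
Step 1: f(0) = (-7) * 4 * (-5) * 1 * 2 * (-8) = -2240
Step 2: log|f(0)| = log|7| + log|-4| + log|5| + log|-1| + log|-2| + log|8| = 7.7142
Step 3: Zeros inside |z| < 11: 7, -4, 5, -1, -2, 8
Step 4: Jensen sum = log(11/7) + log(11/4) + log(11/5) + log(11/1) + log(11/2) + log(11/8) = 6.6731
Step 5: n(R) = number of terms in the Jensen sum = count of zeros inside |z| < 11 = 6

6


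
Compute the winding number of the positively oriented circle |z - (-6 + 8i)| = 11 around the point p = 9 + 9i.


Step 1: Center c = (-6, 8), radius = 11
Step 2: |p - c|^2 = 15^2 + 1^2 = 226
Step 3: r^2 = 121
Step 4: |p-c| > r so winding number = 0

0


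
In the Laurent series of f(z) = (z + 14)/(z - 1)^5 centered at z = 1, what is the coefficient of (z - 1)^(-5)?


Step 1: Write the numerator in powers of (z - 1): z + 14 = (z - 1) + (1*1 + 14) = (z - 1) + 15
Step 2: Divide by (z - 1)^5: f(z) = 15(z - 1)^(-5) + (z - 1)^(-4)
Step 3: This finite sum is the Laurent series of f about z = 1.
Step 4: Coefficient of (z - 1)^(-5) = 1*1 + 14 = 15

15


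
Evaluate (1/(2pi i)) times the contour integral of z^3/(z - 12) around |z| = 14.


Step 1: f(z) = z^3, a = 12 is inside |z| = 14
Step 2: By Cauchy integral formula: (1/(2pi*i)) * integral = f(a)
Step 3: f(12) = 12^3 = 1728

1728


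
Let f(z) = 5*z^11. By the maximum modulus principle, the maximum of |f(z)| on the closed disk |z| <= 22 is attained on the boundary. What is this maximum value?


Step 1: On |z| = 22, |f(z)| = 5 * |z|^11 = 5 * 22^11
Step 2: By maximum modulus principle, maximum is on boundary.
Step 3: Maximum = 5 * 584318301411328 = 2921591507056640

2921591507056640


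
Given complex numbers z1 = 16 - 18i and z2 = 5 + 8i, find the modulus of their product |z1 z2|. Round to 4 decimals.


Step 1: |z1| = sqrt(16^2 + (-18)^2) = sqrt(580)
Step 2: |z2| = sqrt(5^2 + 8^2) = sqrt(89)
Step 3: |z1*z2| = |z1|*|z2| = sqrt(580) * sqrt(89) = sqrt(580 * 89) = sqrt(51620)
Step 4: = 227.2004

227.2004


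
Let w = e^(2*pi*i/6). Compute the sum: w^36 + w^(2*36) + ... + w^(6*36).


Step 1: The sum sum_{j=1}^{n} w^(k*j) equals n if n | k, else 0.
Step 2: Here n = 6, k = 36
Step 3: Does n divide k? 6 | 36 -> True
Step 4: Sum = 6

6


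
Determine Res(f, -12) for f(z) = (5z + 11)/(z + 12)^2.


Step 1: Pole of order 2 at z = -12
Step 2: Res = lim d/dz [(z + 12)^2 * f(z)] as z -> -12
Step 3: (z + 12)^2 * f(z) = 5z + 11
Step 4: d/dz[5z + 11] = 5

5


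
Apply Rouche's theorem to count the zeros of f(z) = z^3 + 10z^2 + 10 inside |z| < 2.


Step 1: On |z| = 2 the three terms have sizes |z^3| = 2^3 = 8, |10z^2| = 10*2^2 = 40, |10| = 10
Step 2: The dominant term is g(z) = 10z^2; let h(z) = z^3 + 10 so f = g + h
Step 3: On |z| = 2: |g| = 40 and |h| <= 8 + 10 = 18
Step 4: Since 40 > 18, |h| < |g| on |z| = 2, so by Rouche f has the same number of zeros as g inside |z| < 2
Step 5: g(z) = 10z^2 has 2 zeros (at the origin, multiplicity 2) inside |z| < 2. Answer = 2

2


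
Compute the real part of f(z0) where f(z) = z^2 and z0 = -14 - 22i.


Step 1: z0 = -14 - 22i
Step 2: z0^2 = (-14)^2 - (-22)^2 + 616i
Step 3: real part = 196 - 484 = -288

-288


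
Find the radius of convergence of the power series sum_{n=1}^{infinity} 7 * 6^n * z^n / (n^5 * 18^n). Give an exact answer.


Step 1: General term a_n = 7 * 6^n / (n^5 * 18^n)
Step 2: By the root test, |a_n|^(1/n) = 7^(1/n) * 6 / (n^(5/n) * 18) -> 6/18 as n -> infinity (since 7^(1/n) -> 1 and n^(5/n) -> 1)
Step 3: R = 1/lim|a_n|^(1/n) = 18/6 = 3

3


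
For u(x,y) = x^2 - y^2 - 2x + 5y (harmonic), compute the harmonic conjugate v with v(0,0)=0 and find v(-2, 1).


Step 1: v_x = -u_y = 2y - 5
Step 2: v_y = u_x = 2x - 2
Step 3: v = 2xy - 5x - 2y + C
Step 4: v(0,0) = 0 => C = 0
Step 5: v(-2, 1) = 4

4


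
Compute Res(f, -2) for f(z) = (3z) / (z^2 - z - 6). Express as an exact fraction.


Step 1: Q(z) = z^2 - z - 6 = (z + 2)(z - 3)
Step 2: Q'(z) = 2z - 1
Step 3: Q'(-2) = -5, P(-2) = -6
Step 4: Res = P(-2)/Q'(-2) = -6/(-5) = 6/5

6/5


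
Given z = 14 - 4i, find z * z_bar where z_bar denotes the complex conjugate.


Step 1: conj(z) = 14 + 4i
Step 2: z * conj(z) = 14^2 + (-4)^2
Step 3: = 196 + 16 = 212

212


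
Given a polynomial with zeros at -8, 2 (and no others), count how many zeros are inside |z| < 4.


Step 1: Check each root:
  z = -8: |-8| = 8 >= 4
  z = 2: |2| = 2 < 4
Step 2: Count = 1

1


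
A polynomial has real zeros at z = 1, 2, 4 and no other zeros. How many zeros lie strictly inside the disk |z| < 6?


Step 1: Check each root:
  z = 1: |1| = 1 < 6
  z = 2: |2| = 2 < 6
  z = 4: |4| = 4 < 6
Step 2: Count = 3

3


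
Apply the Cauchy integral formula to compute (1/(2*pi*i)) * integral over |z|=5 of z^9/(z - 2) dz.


Step 1: f(z) = z^9, a = 2 is inside |z| = 5
Step 2: By Cauchy integral formula: (1/(2pi*i)) * integral = f(a)
Step 3: f(2) = 2^9 = 512

512


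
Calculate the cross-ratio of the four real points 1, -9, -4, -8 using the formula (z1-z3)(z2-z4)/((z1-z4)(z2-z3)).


Step 1: (z1-z3)(z2-z4) = 5 * (-1) = -5
Step 2: (z1-z4)(z2-z3) = 9 * (-5) = -45
Step 3: Cross-ratio = 5/45 = 1/9

1/9


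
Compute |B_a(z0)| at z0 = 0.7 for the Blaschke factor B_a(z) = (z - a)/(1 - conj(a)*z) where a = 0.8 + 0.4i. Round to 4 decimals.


Step 1: Numerator z0 - a = 0.7 - (0.8 + 0.4i) = -0.1 - 0.4i
Step 2: Denominator 1 - conj(a)*z0 = 1 - (0.8 - 0.4i)*0.7 = 0.44 + 0.28i
Step 3: |z0 - a|^2 = (-0.1)^2 + (-0.4)^2 = 0.17; |1 - conj(a)*z0|^2 = 0.44^2 + 0.28^2 = 0.272
Step 4: |B_a(0.7)| = sqrt(0.17 / 0.272) = sqrt(0.625)
Step 5: = 0.7906

0.7906


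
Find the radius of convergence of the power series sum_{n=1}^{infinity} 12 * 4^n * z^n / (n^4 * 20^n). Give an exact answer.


Step 1: General term a_n = 12 * 4^n / (n^4 * 20^n)
Step 2: By the root test, |a_n|^(1/n) = 12^(1/n) * 4 / (n^(4/n) * 20) -> 4/20 as n -> infinity (since 12^(1/n) -> 1 and n^(4/n) -> 1)
Step 3: R = 1/lim|a_n|^(1/n) = 20/4 = 5

5


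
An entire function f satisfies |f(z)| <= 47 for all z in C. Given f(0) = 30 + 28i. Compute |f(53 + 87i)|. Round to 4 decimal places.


Step 1: By Liouville's theorem, a bounded entire function is constant.
Step 2: f(z) = f(0) = 30 + 28i for all z.
Step 3: |f(w)| = |30 + 28i| = sqrt(900 + 784)
Step 4: = 41.0366

41.0366


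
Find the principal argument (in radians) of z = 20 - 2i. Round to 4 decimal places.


Step 1: z = 20 - 2i
Step 2: arg(z) = atan2(-2, 20)
Step 3: arg(z) = -0.0997

-0.0997


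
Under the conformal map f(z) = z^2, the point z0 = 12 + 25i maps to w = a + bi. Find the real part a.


Step 1: z0 = 12 + 25i
Step 2: z0^2 = 12^2 - 25^2 + 600i
Step 3: real part = 144 - 625 = -481

-481


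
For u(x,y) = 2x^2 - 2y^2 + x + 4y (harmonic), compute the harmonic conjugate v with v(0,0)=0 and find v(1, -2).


Step 1: v_x = -u_y = 4y - 4
Step 2: v_y = u_x = 4x + 1
Step 3: v = 4xy - 4x + y + C
Step 4: v(0,0) = 0 => C = 0
Step 5: v(1, -2) = -14

-14


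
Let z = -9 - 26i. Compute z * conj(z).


Step 1: conj(z) = -9 + 26i
Step 2: z * conj(z) = (-9)^2 + (-26)^2
Step 3: = 81 + 676 = 757

757


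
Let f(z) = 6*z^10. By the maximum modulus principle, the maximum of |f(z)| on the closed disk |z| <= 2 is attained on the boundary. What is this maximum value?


Step 1: On |z| = 2, |f(z)| = 6 * |z|^10 = 6 * 2^10
Step 2: By maximum modulus principle, maximum is on boundary.
Step 3: Maximum = 6 * 1024 = 6144

6144


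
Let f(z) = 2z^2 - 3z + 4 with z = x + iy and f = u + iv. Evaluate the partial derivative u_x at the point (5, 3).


Step 1: f(z) = 2(x+iy)^2 - 3(x+iy) + 4
Step 2: u = 2(x^2 - y^2) - 3x + 4
Step 3: u_x = 4x - 3
Step 4: At (5, 3): u_x = 20 - 3 = 17

17


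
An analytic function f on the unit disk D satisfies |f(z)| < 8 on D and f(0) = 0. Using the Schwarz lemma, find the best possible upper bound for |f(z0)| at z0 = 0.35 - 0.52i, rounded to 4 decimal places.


Step 1: g = f/8 maps D -> D with g(0) = 0, so by the Schwarz lemma |g(z)| <= |z|, i.e. |f(z)| <= 8|z|; this is sharp (f(z) = 8z).
Step 2: |z0|^2 = 0.35^2 + (-0.52)^2 = 0.3929
Step 3: |z0| = sqrt(0.3929) = 0.626817
Step 4: Best bound = 8 * |z0| = 8 * 0.626817 = 5.0145

5.0145


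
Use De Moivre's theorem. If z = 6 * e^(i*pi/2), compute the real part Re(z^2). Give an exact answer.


Step 1: By De Moivre's theorem, z^2 = 6^2 * e^(i*2*pi/2) = 36 * (cos(pi) + i*sin(pi))
Step 2: |z|^2 = 6^2 = 36
Step 3: The angle pi already lies in [0, 2*pi)
Step 4: cos(pi) = -1
Step 5: Re(z^2) = 36 * (-1) = -36

-36


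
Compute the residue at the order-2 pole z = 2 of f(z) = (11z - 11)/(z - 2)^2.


Step 1: Pole of order 2 at z = 2
Step 2: Res = lim d/dz [(z - 2)^2 * f(z)] as z -> 2
Step 3: (z - 2)^2 * f(z) = 11z - 11
Step 4: d/dz[11z - 11] = 11

11


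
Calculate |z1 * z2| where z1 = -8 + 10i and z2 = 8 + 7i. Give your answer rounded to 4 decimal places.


Step 1: |z1| = sqrt((-8)^2 + 10^2) = sqrt(164)
Step 2: |z2| = sqrt(8^2 + 7^2) = sqrt(113)
Step 3: |z1*z2| = |z1|*|z2| = sqrt(164) * sqrt(113) = sqrt(164 * 113) = sqrt(18532)
Step 4: = 136.1323

136.1323


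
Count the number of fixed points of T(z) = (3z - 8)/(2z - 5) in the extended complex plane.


Step 1: Fixed points satisfy T(z) = z
Step 2: 2z^2 - 8z + 8 = 0
Step 3: Discriminant = (-8)^2 - 4*2*8 = 0
Step 4: Number of fixed points = 1

1


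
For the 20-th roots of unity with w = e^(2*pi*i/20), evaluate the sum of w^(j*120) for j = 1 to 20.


Step 1: The sum sum_{j=1}^{n} w^(k*j) equals n if n | k, else 0.
Step 2: Here n = 20, k = 120
Step 3: Does n divide k? 20 | 120 -> True
Step 4: Sum = 20

20


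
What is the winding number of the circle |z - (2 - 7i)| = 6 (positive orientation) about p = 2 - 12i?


Step 1: Center c = (2, -7), radius = 6
Step 2: |p - c|^2 = 0^2 + (-5)^2 = 25
Step 3: r^2 = 36
Step 4: |p-c| < r so winding number = 1

1


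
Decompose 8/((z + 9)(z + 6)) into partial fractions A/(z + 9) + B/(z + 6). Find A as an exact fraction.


Step 1: Multiply both sides by (z + 9) and set z = -9
Step 2: A = 8 / (-9 + 6)
Step 3: A = 8 / (-3)
Step 4: A = -8/3

-8/3


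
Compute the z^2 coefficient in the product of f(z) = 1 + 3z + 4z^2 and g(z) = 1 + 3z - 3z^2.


Step 1: z^2 term in f*g comes from: (1)*(-3z^2) + (3z)*(3z) + (4z^2)*(1)
Step 2: = -3 + 9 + 4
Step 3: = 10

10


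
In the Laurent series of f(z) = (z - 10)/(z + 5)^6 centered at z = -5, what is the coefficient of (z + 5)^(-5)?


Step 1: Write the numerator in powers of (z + 5): z - 10 = (z + 5) + (1*(-5) - 10) = (z + 5) - 15
Step 2: Divide by (z + 5)^6: f(z) = -15(z + 5)^(-6) + (z + 5)^(-5)
Step 3: This finite sum is the Laurent series of f about z = -5.
Step 4: Coefficient of (z + 5)^(-5) = coefficient of (z + 5) in the re-centred numerator = 1

1


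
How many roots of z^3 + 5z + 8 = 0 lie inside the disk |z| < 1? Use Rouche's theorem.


Step 1: On |z| = 1 the three terms have sizes |z^3| = 1^3 = 1, |5z| = 5*1 = 5, |8| = 8
Step 2: The dominant term is g(z) = 8; let h(z) = z^3 + 5z so f = g + h
Step 3: On |z| = 1: |g| = 8 and |h| <= 1 + 5 = 6
Step 4: Since 8 > 6, |h| < |g| on |z| = 1, so by Rouche f has the same number of zeros as g inside |z| < 1
Step 5: g(z) = 8 is a nonzero constant with no zeros inside |z| < 1. Answer = 0

0


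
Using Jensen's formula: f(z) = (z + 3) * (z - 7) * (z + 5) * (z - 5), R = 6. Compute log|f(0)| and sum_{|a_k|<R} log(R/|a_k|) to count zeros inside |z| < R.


Jensen's formula: (1/2pi)*integral log|f(Re^it)|dt = log|f(0)| + sum_{|a_k|<R} log(R/|a_k|)
Step 1: f(0) = 3 * (-7) * 5 * (-5) = 525
Step 2: log|f(0)| = log|-3| + log|7| + log|-5| + log|5| = 6.2634
Step 3: Zeros inside |z| < 6: -3, -5, 5
Step 4: Jensen sum = log(6/3) + log(6/5) + log(6/5) = 1.0578
Step 5: n(R) = number of terms in the Jensen sum = count of zeros inside |z| < 6 = 3

3


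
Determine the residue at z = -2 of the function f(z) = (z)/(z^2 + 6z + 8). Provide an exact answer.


Step 1: Q(z) = z^2 + 6z + 8 = (z + 2)(z + 4)
Step 2: Q'(z) = 2z + 6
Step 3: Q'(-2) = 2, P(-2) = -2
Step 4: Res = P(-2)/Q'(-2) = -2/2 = -1

-1


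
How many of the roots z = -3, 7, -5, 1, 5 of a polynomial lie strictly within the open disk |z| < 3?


Step 1: Check each root:
  z = -3: |-3| = 3 >= 3
  z = 7: |7| = 7 >= 3
  z = -5: |-5| = 5 >= 3
  z = 1: |1| = 1 < 3
  z = 5: |5| = 5 >= 3
Step 2: Count = 1

1


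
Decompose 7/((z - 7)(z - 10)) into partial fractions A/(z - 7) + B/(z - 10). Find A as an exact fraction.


Step 1: Multiply both sides by (z - 7) and set z = 7
Step 2: A = 7 / (7 - 10)
Step 3: A = 7 / (-3)
Step 4: A = -7/3

-7/3


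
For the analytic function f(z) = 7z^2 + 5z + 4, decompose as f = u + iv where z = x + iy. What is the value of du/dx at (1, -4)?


Step 1: f(z) = 7(x+iy)^2 + 5(x+iy) + 4
Step 2: u = 7(x^2 - y^2) + 5x + 4
Step 3: u_x = 14x + 5
Step 4: At (1, -4): u_x = 14 + 5 = 19

19


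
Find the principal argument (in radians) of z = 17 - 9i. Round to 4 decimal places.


Step 1: z = 17 - 9i
Step 2: arg(z) = atan2(-9, 17)
Step 3: arg(z) = -0.4869

-0.4869


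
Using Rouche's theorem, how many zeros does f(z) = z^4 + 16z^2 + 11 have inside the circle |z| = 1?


Step 1: On |z| = 1 the three terms have sizes |z^4| = 1^4 = 1, |16z^2| = 16*1^2 = 16, |11| = 11
Step 2: The dominant term is g(z) = 16z^2; let h(z) = z^4 + 11 so f = g + h
Step 3: On |z| = 1: |g| = 16 and |h| <= 1 + 11 = 12
Step 4: Since 16 > 12, |h| < |g| on |z| = 1, so by Rouche f has the same number of zeros as g inside |z| < 1
Step 5: g(z) = 16z^2 has 2 zeros (at the origin, multiplicity 2) inside |z| < 1. Answer = 2

2


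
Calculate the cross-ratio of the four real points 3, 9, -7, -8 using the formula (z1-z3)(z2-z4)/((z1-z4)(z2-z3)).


Step 1: (z1-z3)(z2-z4) = 10 * 17 = 170
Step 2: (z1-z4)(z2-z3) = 11 * 16 = 176
Step 3: Cross-ratio = 170/176 = 85/88

85/88


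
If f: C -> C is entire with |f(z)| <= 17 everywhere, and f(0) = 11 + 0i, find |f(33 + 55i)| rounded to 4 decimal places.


Step 1: By Liouville's theorem, a bounded entire function is constant.
Step 2: f(z) = f(0) = 11 + 0i for all z.
Step 3: |f(w)| = |11 + 0i| = sqrt(121 + 0)
Step 4: = 11.0

11.0


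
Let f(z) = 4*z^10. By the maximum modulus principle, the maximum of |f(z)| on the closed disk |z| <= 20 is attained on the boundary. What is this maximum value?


Step 1: On |z| = 20, |f(z)| = 4 * |z|^10 = 4 * 20^10
Step 2: By maximum modulus principle, maximum is on boundary.
Step 3: Maximum = 4 * 10240000000000 = 40960000000000

40960000000000


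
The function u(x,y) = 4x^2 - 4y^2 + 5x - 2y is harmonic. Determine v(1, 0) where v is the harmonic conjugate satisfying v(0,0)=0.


Step 1: v_x = -u_y = 8y + 2
Step 2: v_y = u_x = 8x + 5
Step 3: v = 8xy + 2x + 5y + C
Step 4: v(0,0) = 0 => C = 0
Step 5: v(1, 0) = 2

2


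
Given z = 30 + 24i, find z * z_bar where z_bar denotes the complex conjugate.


Step 1: conj(z) = 30 - 24i
Step 2: z * conj(z) = 30^2 + 24^2
Step 3: = 900 + 576 = 1476

1476


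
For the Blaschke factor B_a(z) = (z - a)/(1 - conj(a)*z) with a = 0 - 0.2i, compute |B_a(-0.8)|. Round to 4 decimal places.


Step 1: Numerator z0 - a = -0.8 - (0 - 0.2i) = -0.8 + 0.2i
Step 2: Denominator 1 - conj(a)*z0 = 1 - (0 + 0.2i)*(-0.8) = 1 + 0.16i
Step 3: |z0 - a|^2 = (-0.8)^2 + 0.2^2 = 0.68; |1 - conj(a)*z0|^2 = 1^2 + 0.16^2 = 1.0256
Step 4: |B_a(-0.8)| = sqrt(0.68 / 1.0256) = sqrt(0.663027)
Step 5: = 0.8143

0.8143


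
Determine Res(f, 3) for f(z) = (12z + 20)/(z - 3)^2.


Step 1: Pole of order 2 at z = 3
Step 2: Res = lim d/dz [(z - 3)^2 * f(z)] as z -> 3
Step 3: (z - 3)^2 * f(z) = 12z + 20
Step 4: d/dz[12z + 20] = 12

12


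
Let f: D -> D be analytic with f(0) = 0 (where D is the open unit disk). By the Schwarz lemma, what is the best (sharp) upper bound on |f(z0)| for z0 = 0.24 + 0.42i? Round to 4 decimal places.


Step 1: Schwarz lemma: if f: D -> D is analytic with f(0) = 0, then |f(z)| <= |z| for all z in D, and this is sharp (f(z) = z).
Step 2: |z0|^2 = 0.24^2 + 0.42^2 = 0.234
Step 3: |z0| = sqrt(0.234) = 0.483735
Step 4: Best bound = |z0| = 0.4837

0.4837


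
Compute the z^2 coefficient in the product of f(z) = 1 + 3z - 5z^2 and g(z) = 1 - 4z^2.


Step 1: z^2 term in f*g comes from: (1)*(-4z^2) + (3z)*(0) + (-5z^2)*(1)
Step 2: = -4 + 0 - 5
Step 3: = -9

-9


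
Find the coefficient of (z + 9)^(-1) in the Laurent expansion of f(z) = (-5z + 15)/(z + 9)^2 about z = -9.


Step 1: Write the numerator in powers of (z + 9): -5z + 15 = -5(z + 9) + (-5*(-9) + 15) = -5(z + 9) + 60
Step 2: Divide by (z + 9)^2: f(z) = 60(z + 9)^(-2) - 5(z + 9)^(-1)
Step 3: This finite sum is the Laurent series of f about z = -9.
Step 4: Coefficient of (z + 9)^(-1) = coefficient of (z + 9) in the re-centred numerator = -5

-5


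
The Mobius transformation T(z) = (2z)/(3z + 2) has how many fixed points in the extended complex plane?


Step 1: Fixed points satisfy T(z) = z
Step 2: 3z^2 = 0
Step 3: Discriminant = 0^2 - 4*3*0 = 0
Step 4: Number of fixed points = 1

1


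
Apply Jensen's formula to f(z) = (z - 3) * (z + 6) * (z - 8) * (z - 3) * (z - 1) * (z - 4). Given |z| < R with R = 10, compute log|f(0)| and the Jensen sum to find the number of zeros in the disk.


Jensen's formula: (1/2pi)*integral log|f(Re^it)|dt = log|f(0)| + sum_{|a_k|<R} log(R/|a_k|)
Step 1: f(0) = (-3) * 6 * (-8) * (-3) * (-1) * (-4) = -1728
Step 2: log|f(0)| = log|3| + log|-6| + log|8| + log|3| + log|1| + log|4| = 7.4547
Step 3: Zeros inside |z| < 10: 3, -6, 8, 3, 1, 4
Step 4: Jensen sum = log(10/3) + log(10/6) + log(10/8) + log(10/3) + log(10/1) + log(10/4) = 6.3608
Step 5: n(R) = number of terms in the Jensen sum = count of zeros inside |z| < 10 = 6

6


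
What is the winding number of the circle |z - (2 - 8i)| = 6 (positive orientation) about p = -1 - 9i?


Step 1: Center c = (2, -8), radius = 6
Step 2: |p - c|^2 = (-3)^2 + (-1)^2 = 10
Step 3: r^2 = 36
Step 4: |p-c| < r so winding number = 1

1


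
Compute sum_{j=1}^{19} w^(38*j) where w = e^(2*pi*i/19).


Step 1: The sum sum_{j=1}^{n} w^(k*j) equals n if n | k, else 0.
Step 2: Here n = 19, k = 38
Step 3: Does n divide k? 19 | 38 -> True
Step 4: Sum = 19

19


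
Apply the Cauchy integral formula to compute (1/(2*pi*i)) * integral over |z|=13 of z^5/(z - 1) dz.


Step 1: f(z) = z^5, a = 1 is inside |z| = 13
Step 2: By Cauchy integral formula: (1/(2pi*i)) * integral = f(a)
Step 3: f(1) = 1^5 = 1

1


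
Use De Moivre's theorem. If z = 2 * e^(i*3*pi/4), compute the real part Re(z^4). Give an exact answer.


Step 1: By De Moivre's theorem, z^4 = 2^4 * e^(i*4*3*pi/4) = 16 * (cos(3*pi) + i*sin(3*pi))
Step 2: |z|^4 = 2^4 = 16
Step 3: Reduce the angle mod 2*pi: 3*pi - 2*pi = pi
Step 4: cos(pi) = -1
Step 5: Re(z^4) = 16 * (-1) = -16

-16


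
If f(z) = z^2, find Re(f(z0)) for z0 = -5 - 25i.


Step 1: z0 = -5 - 25i
Step 2: z0^2 = (-5)^2 - (-25)^2 + 250i
Step 3: real part = 25 - 625 = -600

-600


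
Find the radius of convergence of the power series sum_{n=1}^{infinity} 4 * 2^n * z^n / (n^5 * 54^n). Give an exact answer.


Step 1: General term a_n = 4 * 2^n / (n^5 * 54^n)
Step 2: By the root test, |a_n|^(1/n) = 4^(1/n) * 2 / (n^(5/n) * 54) -> 2/54 as n -> infinity (since 4^(1/n) -> 1 and n^(5/n) -> 1)
Step 3: R = 1/lim|a_n|^(1/n) = 54/2 = 27

27


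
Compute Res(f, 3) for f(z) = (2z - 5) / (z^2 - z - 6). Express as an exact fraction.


Step 1: Q(z) = z^2 - z - 6 = (z - 3)(z + 2)
Step 2: Q'(z) = 2z - 1
Step 3: Q'(3) = 5, P(3) = 1
Step 4: Res = P(3)/Q'(3) = 1/5 = 1/5

1/5


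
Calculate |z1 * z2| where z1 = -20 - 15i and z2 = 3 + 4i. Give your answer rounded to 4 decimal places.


Step 1: |z1| = sqrt((-20)^2 + (-15)^2) = sqrt(625)
Step 2: |z2| = sqrt(3^2 + 4^2) = sqrt(25)
Step 3: |z1*z2| = |z1|*|z2| = sqrt(625) * sqrt(25) = sqrt(625 * 25) = sqrt(15625)
Step 4: = 125.0

125.0


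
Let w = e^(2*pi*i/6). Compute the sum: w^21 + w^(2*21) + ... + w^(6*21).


Step 1: The sum sum_{j=1}^{n} w^(k*j) equals n if n | k, else 0.
Step 2: Here n = 6, k = 21
Step 3: Does n divide k? 6 | 21 -> False
Step 4: Sum = 0

0


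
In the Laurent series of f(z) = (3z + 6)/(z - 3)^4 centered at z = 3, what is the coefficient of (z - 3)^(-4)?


Step 1: Write the numerator in powers of (z - 3): 3z + 6 = 3(z - 3) + (3*3 + 6) = 3(z - 3) + 15
Step 2: Divide by (z - 3)^4: f(z) = 15(z - 3)^(-4) + 3(z - 3)^(-3)
Step 3: This finite sum is the Laurent series of f about z = 3.
Step 4: Coefficient of (z - 3)^(-4) = 3*3 + 6 = 15

15


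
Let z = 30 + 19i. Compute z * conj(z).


Step 1: conj(z) = 30 - 19i
Step 2: z * conj(z) = 30^2 + 19^2
Step 3: = 900 + 361 = 1261

1261


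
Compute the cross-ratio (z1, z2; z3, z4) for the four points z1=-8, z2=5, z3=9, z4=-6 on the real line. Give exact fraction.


Step 1: (z1-z3)(z2-z4) = (-17) * 11 = -187
Step 2: (z1-z4)(z2-z3) = (-2) * (-4) = 8
Step 3: Cross-ratio = -187/8 = -187/8

-187/8


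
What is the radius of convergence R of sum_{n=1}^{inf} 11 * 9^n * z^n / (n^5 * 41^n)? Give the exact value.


Step 1: General term a_n = 11 * 9^n / (n^5 * 41^n)
Step 2: By the root test, |a_n|^(1/n) = 11^(1/n) * 9 / (n^(5/n) * 41) -> 9/41 as n -> infinity (since 11^(1/n) -> 1 and n^(5/n) -> 1)
Step 3: R = 1/lim|a_n|^(1/n) = 41/9

41/9


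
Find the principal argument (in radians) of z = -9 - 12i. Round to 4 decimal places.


Step 1: z = -9 - 12i
Step 2: arg(z) = atan2(-12, -9)
Step 3: arg(z) = -2.2143

-2.2143


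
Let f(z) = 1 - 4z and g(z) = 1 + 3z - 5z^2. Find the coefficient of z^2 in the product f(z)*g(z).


Step 1: z^2 term in f*g comes from: (1)*(-5z^2) + (-4z)*(3z) + (0)*(1)
Step 2: = -5 - 12 + 0
Step 3: = -17

-17


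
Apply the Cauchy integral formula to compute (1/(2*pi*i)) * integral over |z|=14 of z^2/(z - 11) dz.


Step 1: f(z) = z^2, a = 11 is inside |z| = 14
Step 2: By Cauchy integral formula: (1/(2pi*i)) * integral = f(a)
Step 3: f(11) = 11^2 = 121

121


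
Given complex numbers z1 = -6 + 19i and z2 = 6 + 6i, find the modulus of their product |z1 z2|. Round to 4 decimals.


Step 1: |z1| = sqrt((-6)^2 + 19^2) = sqrt(397)
Step 2: |z2| = sqrt(6^2 + 6^2) = sqrt(72)
Step 3: |z1*z2| = |z1|*|z2| = sqrt(397) * sqrt(72) = sqrt(397 * 72) = sqrt(28584)
Step 4: = 169.068

169.068


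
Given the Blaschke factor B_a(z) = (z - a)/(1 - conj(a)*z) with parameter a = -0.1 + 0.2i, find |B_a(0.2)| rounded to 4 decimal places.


Step 1: Numerator z0 - a = 0.2 - (-0.1 + 0.2i) = 0.3 - 0.2i
Step 2: Denominator 1 - conj(a)*z0 = 1 - (-0.1 - 0.2i)*0.2 = 1.02 + 0.04i
Step 3: |z0 - a|^2 = 0.3^2 + (-0.2)^2 = 0.13; |1 - conj(a)*z0|^2 = 1.02^2 + 0.04^2 = 1.042
Step 4: |B_a(0.2)| = sqrt(0.13 / 1.042) = sqrt(0.12476)
Step 5: = 0.3532

0.3532


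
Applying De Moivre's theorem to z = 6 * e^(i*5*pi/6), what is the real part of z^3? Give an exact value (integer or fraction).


Step 1: By De Moivre's theorem, z^3 = 6^3 * e^(i*3*5*pi/6) = 216 * (cos(5*pi/2) + i*sin(5*pi/2))
Step 2: |z|^3 = 6^3 = 216
Step 3: Reduce the angle mod 2*pi: 5*pi/2 - 2*pi = pi/2
Step 4: cos(pi/2) = 0
Step 5: Re(z^3) = 216 * 0 = 0

0


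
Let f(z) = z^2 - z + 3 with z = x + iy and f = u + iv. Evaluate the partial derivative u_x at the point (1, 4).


Step 1: f(z) = (x+iy)^2 - (x+iy) + 3
Step 2: u = (x^2 - y^2) - x + 3
Step 3: u_x = 2x - 1
Step 4: At (1, 4): u_x = 2 - 1 = 1

1


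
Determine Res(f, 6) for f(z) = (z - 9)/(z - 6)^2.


Step 1: Pole of order 2 at z = 6
Step 2: Res = lim d/dz [(z - 6)^2 * f(z)] as z -> 6
Step 3: (z - 6)^2 * f(z) = z - 9
Step 4: d/dz[z - 9] = 1

1


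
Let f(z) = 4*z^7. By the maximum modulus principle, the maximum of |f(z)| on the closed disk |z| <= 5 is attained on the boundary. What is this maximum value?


Step 1: On |z| = 5, |f(z)| = 4 * |z|^7 = 4 * 5^7
Step 2: By maximum modulus principle, maximum is on boundary.
Step 3: Maximum = 4 * 78125 = 312500

312500


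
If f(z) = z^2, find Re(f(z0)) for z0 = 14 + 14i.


Step 1: z0 = 14 + 14i
Step 2: z0^2 = 14^2 - 14^2 + 392i
Step 3: real part = 196 - 196 = 0

0


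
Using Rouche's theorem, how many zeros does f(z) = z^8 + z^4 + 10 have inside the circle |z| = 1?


Step 1: On |z| = 1 the three terms have sizes |z^8| = 1^8 = 1, |z^4| = 1^4 = 1, |10| = 10
Step 2: The dominant term is g(z) = 10; let h(z) = z^8 + z^4 so f = g + h
Step 3: On |z| = 1: |g| = 10 and |h| <= 1 + 1 = 2
Step 4: Since 10 > 2, |h| < |g| on |z| = 1, so by Rouche f has the same number of zeros as g inside |z| < 1
Step 5: g(z) = 10 is a nonzero constant with no zeros inside |z| < 1. Answer = 0

0


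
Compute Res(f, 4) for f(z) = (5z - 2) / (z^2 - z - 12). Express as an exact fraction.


Step 1: Q(z) = z^2 - z - 12 = (z - 4)(z + 3)
Step 2: Q'(z) = 2z - 1
Step 3: Q'(4) = 7, P(4) = 18
Step 4: Res = P(4)/Q'(4) = 18/7 = 18/7

18/7


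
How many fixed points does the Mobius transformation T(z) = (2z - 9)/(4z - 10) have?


Step 1: Fixed points satisfy T(z) = z
Step 2: 4z^2 - 12z + 9 = 0
Step 3: Discriminant = (-12)^2 - 4*4*9 = 0
Step 4: Number of fixed points = 1

1


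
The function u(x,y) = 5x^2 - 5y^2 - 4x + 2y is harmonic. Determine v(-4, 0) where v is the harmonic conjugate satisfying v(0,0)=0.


Step 1: v_x = -u_y = 10y - 2
Step 2: v_y = u_x = 10x - 4
Step 3: v = 10xy - 2x - 4y + C
Step 4: v(0,0) = 0 => C = 0
Step 5: v(-4, 0) = 8

8


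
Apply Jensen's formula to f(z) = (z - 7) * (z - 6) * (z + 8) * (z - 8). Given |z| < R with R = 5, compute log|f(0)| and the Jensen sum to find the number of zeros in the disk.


Jensen's formula: (1/2pi)*integral log|f(Re^it)|dt = log|f(0)| + sum_{|a_k|<R} log(R/|a_k|)
Step 1: f(0) = (-7) * (-6) * 8 * (-8) = -2688
Step 2: log|f(0)| = log|7| + log|6| + log|-8| + log|8| = 7.8966
Step 3: Zeros inside |z| < 5: none
Step 4: Jensen sum = (empty sum) = 0
Step 5: n(R) = number of terms in the Jensen sum = count of zeros inside |z| < 5 = 0

0


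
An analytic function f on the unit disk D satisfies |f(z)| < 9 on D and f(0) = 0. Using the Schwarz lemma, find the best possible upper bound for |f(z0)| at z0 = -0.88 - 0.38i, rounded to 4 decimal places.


Step 1: g = f/9 maps D -> D with g(0) = 0, so by the Schwarz lemma |g(z)| <= |z|, i.e. |f(z)| <= 9|z|; this is sharp (f(z) = 9z).
Step 2: |z0|^2 = (-0.88)^2 + (-0.38)^2 = 0.9188
Step 3: |z0| = sqrt(0.9188) = 0.958541
Step 4: Best bound = 9 * |z0| = 9 * 0.958541 = 8.6269

8.6269


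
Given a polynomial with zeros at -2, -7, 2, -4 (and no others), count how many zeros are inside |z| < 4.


Step 1: Check each root:
  z = -2: |-2| = 2 < 4
  z = -7: |-7| = 7 >= 4
  z = 2: |2| = 2 < 4
  z = -4: |-4| = 4 >= 4
Step 2: Count = 2

2


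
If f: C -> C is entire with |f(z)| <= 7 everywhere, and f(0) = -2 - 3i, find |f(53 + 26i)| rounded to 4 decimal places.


Step 1: By Liouville's theorem, a bounded entire function is constant.
Step 2: f(z) = f(0) = -2 - 3i for all z.
Step 3: |f(w)| = |-2 - 3i| = sqrt(4 + 9)
Step 4: = 3.6056

3.6056


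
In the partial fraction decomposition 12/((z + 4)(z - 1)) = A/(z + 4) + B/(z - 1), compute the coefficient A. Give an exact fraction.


Step 1: Multiply both sides by (z + 4) and set z = -4
Step 2: A = 12 / (-4 - 1)
Step 3: A = 12 / (-5)
Step 4: A = -12/5

-12/5


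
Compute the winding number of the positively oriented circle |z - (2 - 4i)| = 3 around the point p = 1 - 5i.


Step 1: Center c = (2, -4), radius = 3
Step 2: |p - c|^2 = (-1)^2 + (-1)^2 = 2
Step 3: r^2 = 9
Step 4: |p-c| < r so winding number = 1

1


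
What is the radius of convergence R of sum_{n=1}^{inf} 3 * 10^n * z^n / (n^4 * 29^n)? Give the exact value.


Step 1: General term a_n = 3 * 10^n / (n^4 * 29^n)
Step 2: By the root test, |a_n|^(1/n) = 3^(1/n) * 10 / (n^(4/n) * 29) -> 10/29 as n -> infinity (since 3^(1/n) -> 1 and n^(4/n) -> 1)
Step 3: R = 1/lim|a_n|^(1/n) = 29/10

29/10


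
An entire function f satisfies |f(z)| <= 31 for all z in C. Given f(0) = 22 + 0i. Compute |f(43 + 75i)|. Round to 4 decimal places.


Step 1: By Liouville's theorem, a bounded entire function is constant.
Step 2: f(z) = f(0) = 22 + 0i for all z.
Step 3: |f(w)| = |22 + 0i| = sqrt(484 + 0)
Step 4: = 22.0

22.0


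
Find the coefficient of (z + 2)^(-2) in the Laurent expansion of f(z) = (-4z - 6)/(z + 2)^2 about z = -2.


Step 1: Write the numerator in powers of (z + 2): -4z - 6 = -4(z + 2) + (-4*(-2) - 6) = -4(z + 2) + 2
Step 2: Divide by (z + 2)^2: f(z) = 2(z + 2)^(-2) - 4(z + 2)^(-1)
Step 3: This finite sum is the Laurent series of f about z = -2.
Step 4: Coefficient of (z + 2)^(-2) = -4*(-2) - 6 = 2

2


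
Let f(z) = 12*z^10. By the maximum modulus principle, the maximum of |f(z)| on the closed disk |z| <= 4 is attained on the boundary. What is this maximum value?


Step 1: On |z| = 4, |f(z)| = 12 * |z|^10 = 12 * 4^10
Step 2: By maximum modulus principle, maximum is on boundary.
Step 3: Maximum = 12 * 1048576 = 12582912

12582912


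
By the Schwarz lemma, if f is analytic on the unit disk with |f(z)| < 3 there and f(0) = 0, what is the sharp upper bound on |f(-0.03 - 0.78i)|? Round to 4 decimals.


Step 1: g = f/3 maps D -> D with g(0) = 0, so by the Schwarz lemma |g(z)| <= |z|, i.e. |f(z)| <= 3|z|; this is sharp (f(z) = 3z).
Step 2: |z0|^2 = (-0.03)^2 + (-0.78)^2 = 0.6093
Step 3: |z0| = sqrt(0.6093) = 0.780577
Step 4: Best bound = 3 * |z0| = 3 * 0.780577 = 2.3417

2.3417


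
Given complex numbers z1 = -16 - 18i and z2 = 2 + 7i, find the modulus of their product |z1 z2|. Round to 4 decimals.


Step 1: |z1| = sqrt((-16)^2 + (-18)^2) = sqrt(580)
Step 2: |z2| = sqrt(2^2 + 7^2) = sqrt(53)
Step 3: |z1*z2| = |z1|*|z2| = sqrt(580) * sqrt(53) = sqrt(580 * 53) = sqrt(30740)
Step 4: = 175.3283

175.3283


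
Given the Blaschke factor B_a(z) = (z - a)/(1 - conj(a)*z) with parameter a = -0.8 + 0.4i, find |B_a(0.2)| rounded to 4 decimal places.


Step 1: Numerator z0 - a = 0.2 - (-0.8 + 0.4i) = 1 - 0.4i
Step 2: Denominator 1 - conj(a)*z0 = 1 - (-0.8 - 0.4i)*0.2 = 1.16 + 0.08i
Step 3: |z0 - a|^2 = 1^2 + (-0.4)^2 = 1.16; |1 - conj(a)*z0|^2 = 1.16^2 + 0.08^2 = 1.352
Step 4: |B_a(0.2)| = sqrt(1.16 / 1.352) = sqrt(0.857988)
Step 5: = 0.9263

0.9263


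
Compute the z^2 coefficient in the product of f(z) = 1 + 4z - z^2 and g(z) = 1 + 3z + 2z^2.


Step 1: z^2 term in f*g comes from: (1)*(2z^2) + (4z)*(3z) + (-z^2)*(1)
Step 2: = 2 + 12 - 1
Step 3: = 13

13


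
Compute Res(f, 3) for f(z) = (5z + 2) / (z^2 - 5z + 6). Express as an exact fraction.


Step 1: Q(z) = z^2 - 5z + 6 = (z - 3)(z - 2)
Step 2: Q'(z) = 2z - 5
Step 3: Q'(3) = 1, P(3) = 17
Step 4: Res = P(3)/Q'(3) = 17/1 = 17

17


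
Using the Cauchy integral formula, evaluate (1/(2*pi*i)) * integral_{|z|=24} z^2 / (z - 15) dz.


Step 1: f(z) = z^2, a = 15 is inside |z| = 24
Step 2: By Cauchy integral formula: (1/(2pi*i)) * integral = f(a)
Step 3: f(15) = 15^2 = 225

225


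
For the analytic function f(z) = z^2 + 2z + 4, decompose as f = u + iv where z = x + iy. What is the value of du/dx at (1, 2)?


Step 1: f(z) = (x+iy)^2 + 2(x+iy) + 4
Step 2: u = (x^2 - y^2) + 2x + 4
Step 3: u_x = 2x + 2
Step 4: At (1, 2): u_x = 2 + 2 = 4

4


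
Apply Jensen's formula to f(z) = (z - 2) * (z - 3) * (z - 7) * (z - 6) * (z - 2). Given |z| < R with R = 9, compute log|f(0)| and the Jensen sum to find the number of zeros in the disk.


Jensen's formula: (1/2pi)*integral log|f(Re^it)|dt = log|f(0)| + sum_{|a_k|<R} log(R/|a_k|)
Step 1: f(0) = (-2) * (-3) * (-7) * (-6) * (-2) = -504
Step 2: log|f(0)| = log|2| + log|3| + log|7| + log|6| + log|2| = 6.2226
Step 3: Zeros inside |z| < 9: 2, 3, 7, 6, 2
Step 4: Jensen sum = log(9/2) + log(9/3) + log(9/7) + log(9/6) + log(9/2) = 4.7635
Step 5: n(R) = number of terms in the Jensen sum = count of zeros inside |z| < 9 = 5

5


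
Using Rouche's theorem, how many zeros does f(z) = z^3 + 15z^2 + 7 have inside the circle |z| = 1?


Step 1: On |z| = 1 the three terms have sizes |z^3| = 1^3 = 1, |15z^2| = 15*1^2 = 15, |7| = 7
Step 2: The dominant term is g(z) = 15z^2; let h(z) = z^3 + 7 so f = g + h
Step 3: On |z| = 1: |g| = 15 and |h| <= 1 + 7 = 8
Step 4: Since 15 > 8, |h| < |g| on |z| = 1, so by Rouche f has the same number of zeros as g inside |z| < 1
Step 5: g(z) = 15z^2 has 2 zeros (at the origin, multiplicity 2) inside |z| < 1. Answer = 2

2


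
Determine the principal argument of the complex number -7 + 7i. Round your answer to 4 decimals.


Step 1: z = -7 + 7i
Step 2: arg(z) = atan2(7, -7)
Step 3: arg(z) = 2.3562

2.3562


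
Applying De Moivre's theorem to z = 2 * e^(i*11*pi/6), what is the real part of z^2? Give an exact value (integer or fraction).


Step 1: By De Moivre's theorem, z^2 = 2^2 * e^(i*2*11*pi/6) = 4 * (cos(11*pi/3) + i*sin(11*pi/3))
Step 2: |z|^2 = 2^2 = 4
Step 3: Reduce the angle mod 2*pi: 11*pi/3 - 2*pi = 5*pi/3
Step 4: cos(5*pi/3) = 1/2
Step 5: Re(z^2) = 4 * 1/2 = 2

2


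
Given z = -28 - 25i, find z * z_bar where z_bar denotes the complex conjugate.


Step 1: conj(z) = -28 + 25i
Step 2: z * conj(z) = (-28)^2 + (-25)^2
Step 3: = 784 + 625 = 1409

1409


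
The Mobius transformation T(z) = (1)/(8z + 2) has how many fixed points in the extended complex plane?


Step 1: Fixed points satisfy T(z) = z
Step 2: 8z^2 + 2z - 1 = 0
Step 3: Discriminant = 2^2 - 4*8*(-1) = 36
Step 4: Number of fixed points = 2

2


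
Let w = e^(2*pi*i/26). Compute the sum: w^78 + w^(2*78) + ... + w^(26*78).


Step 1: The sum sum_{j=1}^{n} w^(k*j) equals n if n | k, else 0.
Step 2: Here n = 26, k = 78
Step 3: Does n divide k? 26 | 78 -> True
Step 4: Sum = 26

26


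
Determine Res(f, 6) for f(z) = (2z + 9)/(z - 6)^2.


Step 1: Pole of order 2 at z = 6
Step 2: Res = lim d/dz [(z - 6)^2 * f(z)] as z -> 6
Step 3: (z - 6)^2 * f(z) = 2z + 9
Step 4: d/dz[2z + 9] = 2

2


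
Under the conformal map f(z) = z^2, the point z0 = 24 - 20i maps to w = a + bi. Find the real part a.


Step 1: z0 = 24 - 20i
Step 2: z0^2 = 24^2 - (-20)^2 - 960i
Step 3: real part = 576 - 400 = 176

176


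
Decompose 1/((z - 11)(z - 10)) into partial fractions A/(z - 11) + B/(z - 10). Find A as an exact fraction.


Step 1: Multiply both sides by (z - 11) and set z = 11
Step 2: A = 1 / (11 - 10)
Step 3: A = 1 / 1
Step 4: A = 1

1


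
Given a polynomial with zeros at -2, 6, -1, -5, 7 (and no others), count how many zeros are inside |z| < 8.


Step 1: Check each root:
  z = -2: |-2| = 2 < 8
  z = 6: |6| = 6 < 8
  z = -1: |-1| = 1 < 8
  z = -5: |-5| = 5 < 8
  z = 7: |7| = 7 < 8
Step 2: Count = 5

5


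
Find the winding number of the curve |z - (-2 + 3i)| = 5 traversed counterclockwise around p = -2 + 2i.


Step 1: Center c = (-2, 3), radius = 5
Step 2: |p - c|^2 = 0^2 + (-1)^2 = 1
Step 3: r^2 = 25
Step 4: |p-c| < r so winding number = 1

1


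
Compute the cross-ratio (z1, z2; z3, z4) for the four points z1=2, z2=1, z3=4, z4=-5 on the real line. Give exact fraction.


Step 1: (z1-z3)(z2-z4) = (-2) * 6 = -12
Step 2: (z1-z4)(z2-z3) = 7 * (-3) = -21
Step 3: Cross-ratio = 12/21 = 4/7

4/7


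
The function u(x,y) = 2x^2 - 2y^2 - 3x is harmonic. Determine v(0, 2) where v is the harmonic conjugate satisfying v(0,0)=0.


Step 1: v_x = -u_y = 4y + 0
Step 2: v_y = u_x = 4x - 3
Step 3: v = 4xy - 3y + C
Step 4: v(0,0) = 0 => C = 0
Step 5: v(0, 2) = -6

-6


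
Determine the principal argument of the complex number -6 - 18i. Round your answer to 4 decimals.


Step 1: z = -6 - 18i
Step 2: arg(z) = atan2(-18, -6)
Step 3: arg(z) = -1.8925

-1.8925


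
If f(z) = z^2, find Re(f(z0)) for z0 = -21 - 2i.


Step 1: z0 = -21 - 2i
Step 2: z0^2 = (-21)^2 - (-2)^2 + 84i
Step 3: real part = 441 - 4 = 437

437


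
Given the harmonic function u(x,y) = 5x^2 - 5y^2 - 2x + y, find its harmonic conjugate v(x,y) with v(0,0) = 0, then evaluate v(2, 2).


Step 1: v_x = -u_y = 10y - 1
Step 2: v_y = u_x = 10x - 2
Step 3: v = 10xy - x - 2y + C
Step 4: v(0,0) = 0 => C = 0
Step 5: v(2, 2) = 34

34


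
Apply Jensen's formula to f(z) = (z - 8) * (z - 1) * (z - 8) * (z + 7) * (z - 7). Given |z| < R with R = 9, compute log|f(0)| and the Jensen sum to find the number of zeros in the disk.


Jensen's formula: (1/2pi)*integral log|f(Re^it)|dt = log|f(0)| + sum_{|a_k|<R} log(R/|a_k|)
Step 1: f(0) = (-8) * (-1) * (-8) * 7 * (-7) = 3136
Step 2: log|f(0)| = log|8| + log|1| + log|8| + log|-7| + log|7| = 8.0507
Step 3: Zeros inside |z| < 9: 8, 1, 8, -7, 7
Step 4: Jensen sum = log(9/8) + log(9/1) + log(9/8) + log(9/7) + log(9/7) = 2.9354
Step 5: n(R) = number of terms in the Jensen sum = count of zeros inside |z| < 9 = 5

5
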